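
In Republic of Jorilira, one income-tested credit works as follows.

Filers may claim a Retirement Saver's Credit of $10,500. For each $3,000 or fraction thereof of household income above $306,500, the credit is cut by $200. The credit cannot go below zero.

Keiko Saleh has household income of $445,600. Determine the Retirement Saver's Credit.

$1,100

Retirement Saver's Credit: income exceeds $306,500 by $139,100, which is 47 full-or-partial $3,000 increments; reduction = 47 × $200 = $9,400, leaving $1,100.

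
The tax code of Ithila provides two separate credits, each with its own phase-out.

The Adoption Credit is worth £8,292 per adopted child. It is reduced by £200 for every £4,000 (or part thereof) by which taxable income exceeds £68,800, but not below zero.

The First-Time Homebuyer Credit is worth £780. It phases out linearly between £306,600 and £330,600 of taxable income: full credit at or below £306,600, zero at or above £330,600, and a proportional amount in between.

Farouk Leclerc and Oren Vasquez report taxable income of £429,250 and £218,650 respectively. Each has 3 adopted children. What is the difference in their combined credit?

£11,380

Farouk (£429,250): Adoption Credit: base = 3 × £8,292 = £24,876. income exceeds £68,800 by £360,450, which is 91 full-or-partial £4,000 increments; reduction = 91 × £200 = £18,200, leaving £6,676. First-Time Homebuyer Credit: £429,250 is at or above £330,600, so the credit is £0. total £6,676 + £0 = £6,676
Oren (£218,650): Adoption Credit: base = 3 × £8,292 = £24,876. income exceeds £68,800 by £149,850, which is 38 full-or-partial £4,000 increments; reduction = 38 × £200 = £7,600, leaving £17,276. First-Time Homebuyer Credit: £218,650 is at or below the £306,600 threshold, so the full £780 applies. total £17,276 + £780 = £18,056
Difference: |£6,676 − £18,056| = £11,380.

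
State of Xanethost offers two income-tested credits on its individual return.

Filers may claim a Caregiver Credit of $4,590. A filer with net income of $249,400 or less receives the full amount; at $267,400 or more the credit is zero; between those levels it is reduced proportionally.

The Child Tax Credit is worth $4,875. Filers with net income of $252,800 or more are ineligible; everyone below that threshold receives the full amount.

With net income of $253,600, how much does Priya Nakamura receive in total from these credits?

Caregiver Credit: $253,600 is $4,200 into a $18,000 phase-out range, leaving 13,800/18,000 of the credit: $4,590 × 13,800/18,000 = $3,519.
Child Tax Credit: $253,600 meets or exceeds the $252,800 cutoff, so the credit is $0.
Total: $3,519 + $0 = $3,519.

$3,519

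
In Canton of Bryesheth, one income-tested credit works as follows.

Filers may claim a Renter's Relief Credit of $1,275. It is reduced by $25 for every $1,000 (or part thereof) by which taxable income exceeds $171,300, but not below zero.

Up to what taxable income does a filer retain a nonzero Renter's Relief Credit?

$221,300

After 50 increments the reduction is 50 × $25 = $1,250, leaving $25; one more increment wipes it out. Increment 50 ends at excess 50 × $1,000 = $50,000, so the highest qualifying income is $171,300 + $50,000 = $221,300.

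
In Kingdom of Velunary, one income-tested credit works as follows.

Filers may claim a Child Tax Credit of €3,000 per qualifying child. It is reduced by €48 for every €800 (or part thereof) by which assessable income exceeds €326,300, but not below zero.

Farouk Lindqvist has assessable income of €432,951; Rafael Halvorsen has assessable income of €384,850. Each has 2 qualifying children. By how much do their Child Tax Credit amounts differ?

€2,448

Farouk (€432,951): Child Tax Credit: base = 2 × €3,000 = €6,000. income exceeds €326,300 by €106,651 → 134 increments × €48 = €6,432 ≥ base, so the credit is €0.
Rafael (€384,850): Child Tax Credit: base = 2 × €3,000 = €6,000. income exceeds €326,300 by €58,550, which is 74 full-or-partial €800 increments; reduction = 74 × €48 = €3,552, leaving €2,448.
Difference: |€0 − €2,448| = €2,448.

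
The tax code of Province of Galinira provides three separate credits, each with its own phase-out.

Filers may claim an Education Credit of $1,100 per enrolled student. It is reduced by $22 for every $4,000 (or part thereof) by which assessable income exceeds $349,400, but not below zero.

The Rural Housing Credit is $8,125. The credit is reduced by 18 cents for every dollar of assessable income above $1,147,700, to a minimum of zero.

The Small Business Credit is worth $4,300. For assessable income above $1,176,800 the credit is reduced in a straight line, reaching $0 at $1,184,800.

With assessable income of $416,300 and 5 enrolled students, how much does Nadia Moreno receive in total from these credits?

$17,551

Education Credit: base = 5 × $1,100 = $5,500. income exceeds $349,400 by $66,900, which is 17 full-or-partial $4,000 increments; reduction = 17 × $22 = $374, leaving $5,126.
Rural Housing Credit: $416,300 is at or below the $1,147,700 threshold, so the full $8,125 applies.
Small Business Credit: $416,300 is at or below the $1,176,800 threshold, so the full $4,300 applies.
Total: $5,126 + $8,125 + $4,300 = $17,551.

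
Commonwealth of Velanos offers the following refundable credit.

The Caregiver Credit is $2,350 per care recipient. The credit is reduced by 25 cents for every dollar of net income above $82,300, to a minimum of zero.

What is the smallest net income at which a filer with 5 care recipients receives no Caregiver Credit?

$129,300

Full credit = 5 × $2,350 = $11,750.
The credit falls by 25% of each dollar above $82,300, so it reaches zero when the excess is $11,750 / 25% = $47,000: income = $82,300 + $47,000 = $129,300.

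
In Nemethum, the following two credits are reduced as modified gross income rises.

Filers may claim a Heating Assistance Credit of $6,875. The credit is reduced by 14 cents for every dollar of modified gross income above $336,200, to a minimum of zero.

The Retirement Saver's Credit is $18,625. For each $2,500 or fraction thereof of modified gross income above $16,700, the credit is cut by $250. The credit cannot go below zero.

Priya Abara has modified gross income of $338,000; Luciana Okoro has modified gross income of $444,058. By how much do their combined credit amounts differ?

Priya ($338,000): Heating Assistance Credit: 14% of the $1,800 excess over $336,200 is $252; credit = $6,875 − $252 = $6,623. Retirement Saver's Credit: income exceeds $16,700 by $321,300 → 129 increments × $250 = $32,250 ≥ base, so the credit is $0. total $6,623 + $0 = $6,623
Luciana ($444,058): Heating Assistance Credit: 14% of the $107,858 excess over $336,200 is $15,100.12 ≥ base, so the credit is $0. Retirement Saver's Credit: income exceeds $16,700 by $427,358 → 171 increments × $250 = $42,750 ≥ base, so the credit is $0. total $0 + $0 = $0
Difference: |$6,623 − $0| = $6,623.

$6,623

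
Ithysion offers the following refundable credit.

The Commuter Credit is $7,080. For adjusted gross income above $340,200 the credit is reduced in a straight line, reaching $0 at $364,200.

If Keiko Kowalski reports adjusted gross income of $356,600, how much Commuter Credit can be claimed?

Commuter Credit: $356,600 is $16,400 into a $24,000 phase-out range, leaving 7,600/24,000 of the credit: $7,080 × 7,600/24,000 = $2,242.

$2,242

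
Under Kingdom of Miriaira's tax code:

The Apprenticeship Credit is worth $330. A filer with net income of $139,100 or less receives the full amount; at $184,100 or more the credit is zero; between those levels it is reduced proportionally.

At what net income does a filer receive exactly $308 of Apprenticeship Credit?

$142,100

$308 is 308/330 of the full $330, so 22/330 of the $45,000 range has been used: income = $139,100 + $45,000 × 22/330 = $142,100.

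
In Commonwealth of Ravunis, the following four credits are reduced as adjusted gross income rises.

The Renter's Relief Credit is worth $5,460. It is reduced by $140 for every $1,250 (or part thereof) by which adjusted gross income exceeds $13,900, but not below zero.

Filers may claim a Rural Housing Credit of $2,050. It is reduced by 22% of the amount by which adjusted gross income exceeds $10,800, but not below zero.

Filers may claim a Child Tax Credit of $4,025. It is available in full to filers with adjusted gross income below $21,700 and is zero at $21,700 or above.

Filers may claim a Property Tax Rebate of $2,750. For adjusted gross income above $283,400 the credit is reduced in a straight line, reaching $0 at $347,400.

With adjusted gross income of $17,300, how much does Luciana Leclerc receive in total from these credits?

$12,435

Renter's Relief Credit: income exceeds $13,900 by $3,400, which is 3 full-or-partial $1,250 increments; reduction = 3 × $140 = $420, leaving $5,040.
Rural Housing Credit: 22% of the $6,500 excess over $10,800 is $1,430; credit = $2,050 − $1,430 = $620.
Child Tax Credit: $17,300 is below the $21,700 cutoff, so the full $4,025 applies.
Property Tax Rebate: $17,300 is at or below the $283,400 threshold, so the full $2,750 applies.
Total: $5,040 + $620 + $4,025 + $2,750 = $12,435.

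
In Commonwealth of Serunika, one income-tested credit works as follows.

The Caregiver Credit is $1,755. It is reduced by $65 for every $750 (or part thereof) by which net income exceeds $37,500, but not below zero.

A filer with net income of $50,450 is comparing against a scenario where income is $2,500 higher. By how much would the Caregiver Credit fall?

$195

At $50,450 — income exceeds $37,500 by $12,950, which is 18 full-or-partial $750 increments; reduction = 18 × $65 = $1,170, leaving $585.
At $52,950 — income exceeds $37,500 by $15,450, which is 21 full-or-partial $750 increments; reduction = 21 × $65 = $1,365, leaving $390.
Lost: $585 − $390 = $195.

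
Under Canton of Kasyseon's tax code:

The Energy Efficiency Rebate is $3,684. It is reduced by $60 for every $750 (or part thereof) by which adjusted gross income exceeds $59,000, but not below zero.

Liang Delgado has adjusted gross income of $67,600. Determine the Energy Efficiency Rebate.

Energy Efficiency Rebate: income exceeds $59,000 by $8,600, which is 12 full-or-partial $750 increments; reduction = 12 × $60 = $720, leaving $2,964.

$2,964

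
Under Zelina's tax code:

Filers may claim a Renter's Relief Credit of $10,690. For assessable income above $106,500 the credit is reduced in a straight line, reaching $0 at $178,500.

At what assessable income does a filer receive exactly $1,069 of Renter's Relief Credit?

$171,300

$1,069 is 1,069/10,690 of the full $10,690, so 9,621/10,690 of the $72,000 range has been used: income = $106,500 + $72,000 × 9,621/10,690 = $171,300.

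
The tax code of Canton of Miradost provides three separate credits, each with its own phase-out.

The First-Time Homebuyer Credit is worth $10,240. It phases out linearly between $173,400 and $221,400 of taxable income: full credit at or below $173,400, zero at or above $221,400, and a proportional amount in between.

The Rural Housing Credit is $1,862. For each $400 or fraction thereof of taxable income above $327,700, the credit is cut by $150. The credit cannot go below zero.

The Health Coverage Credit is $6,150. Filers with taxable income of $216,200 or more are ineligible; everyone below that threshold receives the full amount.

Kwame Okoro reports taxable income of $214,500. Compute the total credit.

$9,484

First-Time Homebuyer Credit: $214,500 is $41,100 into a $48,000 phase-out range, leaving 6,900/48,000 of the credit: $10,240 × 6,900/48,000 = $1,472.
Rural Housing Credit: $214,500 is at or below the $327,700 threshold, so the full $1,862 applies.
Health Coverage Credit: $214,500 is below the $216,200 cutoff, so the full $6,150 applies.
Total: $1,472 + $1,862 + $6,150 = $9,484.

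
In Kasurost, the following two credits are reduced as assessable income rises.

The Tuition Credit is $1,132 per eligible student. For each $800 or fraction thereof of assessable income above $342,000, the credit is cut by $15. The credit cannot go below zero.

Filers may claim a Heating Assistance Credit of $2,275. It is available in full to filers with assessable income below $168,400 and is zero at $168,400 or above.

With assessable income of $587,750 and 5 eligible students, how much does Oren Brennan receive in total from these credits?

$1,040

Tuition Credit: base = 5 × $1,132 = $5,660. income exceeds $342,000 by $245,750, which is 308 full-or-partial $800 increments; reduction = 308 × $15 = $4,620, leaving $1,040.
Heating Assistance Credit: $587,750 meets or exceeds the $168,400 cutoff, so the credit is $0.
Total: $1,040 + $0 = $1,040.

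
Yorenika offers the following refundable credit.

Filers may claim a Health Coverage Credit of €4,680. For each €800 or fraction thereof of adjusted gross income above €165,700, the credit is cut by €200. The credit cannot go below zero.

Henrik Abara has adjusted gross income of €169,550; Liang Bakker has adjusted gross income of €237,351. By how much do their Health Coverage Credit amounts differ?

€3,680

Henrik (€169,550): Health Coverage Credit: income exceeds €165,700 by €3,850, which is 5 full-or-partial €800 increments; reduction = 5 × €200 = €1,000, leaving €3,680.
Liang (€237,351): Health Coverage Credit: income exceeds €165,700 by €71,651 → 90 increments × €200 = €18,000 ≥ base, so the credit is €0.
Difference: |€3,680 − €0| = €3,680.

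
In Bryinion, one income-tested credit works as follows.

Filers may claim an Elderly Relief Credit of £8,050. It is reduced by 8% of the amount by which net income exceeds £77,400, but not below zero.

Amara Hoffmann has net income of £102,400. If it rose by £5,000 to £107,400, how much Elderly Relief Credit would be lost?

At £102,400 — 8% of the £25,000 excess over £77,400 is £2,000; credit = £8,050 − £2,000 = £6,050.
At £107,400 — 8% of the £30,000 excess over £77,400 is £2,400; credit = £8,050 − £2,400 = £5,650.
Lost: £6,050 − £5,650 = £400.

£400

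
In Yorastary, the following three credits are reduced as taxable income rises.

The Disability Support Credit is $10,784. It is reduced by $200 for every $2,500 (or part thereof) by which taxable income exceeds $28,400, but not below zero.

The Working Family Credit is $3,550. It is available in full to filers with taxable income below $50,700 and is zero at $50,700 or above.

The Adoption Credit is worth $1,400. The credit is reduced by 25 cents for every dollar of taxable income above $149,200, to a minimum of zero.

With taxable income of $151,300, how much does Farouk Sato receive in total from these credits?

$1,659

Disability Support Credit: income exceeds $28,400 by $122,900, which is 50 full-or-partial $2,500 increments; reduction = 50 × $200 = $10,000, leaving $784.
Working Family Credit: $151,300 meets or exceeds the $50,700 cutoff, so the credit is $0.
Adoption Credit: 25% of the $2,100 excess over $149,200 is $525; credit = $1,400 − $525 = $875.
Total: $784 + $0 + $875 = $1,659.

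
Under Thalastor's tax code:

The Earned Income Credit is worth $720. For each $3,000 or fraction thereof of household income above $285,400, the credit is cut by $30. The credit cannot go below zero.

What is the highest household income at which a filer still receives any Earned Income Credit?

After 23 increments the reduction is 23 × $30 = $690, leaving $30; one more increment wipes it out. Increment 23 ends at excess 23 × $3,000 = $69,000, so the highest qualifying income is $285,400 + $69,000 = $354,400.

$354,400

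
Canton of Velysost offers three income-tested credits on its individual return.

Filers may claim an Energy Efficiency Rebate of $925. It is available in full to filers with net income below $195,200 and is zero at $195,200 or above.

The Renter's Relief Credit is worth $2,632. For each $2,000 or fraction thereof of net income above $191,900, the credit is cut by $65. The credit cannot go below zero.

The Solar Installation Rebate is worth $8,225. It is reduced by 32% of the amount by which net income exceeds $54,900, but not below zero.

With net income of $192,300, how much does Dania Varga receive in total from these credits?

Energy Efficiency Rebate: $192,300 is below the $195,200 cutoff, so the full $925 applies.
Renter's Relief Credit: income exceeds $191,900 by $400, which is 1 full-or-partial $2,000 increment; reduction = 1 × $65 = $65, leaving $2,567.
Solar Installation Rebate: 32% of the $137,400 excess over $54,900 is $43,968 ≥ base, so the credit is $0.
Total: $925 + $2,567 + $0 = $3,492.

$3,492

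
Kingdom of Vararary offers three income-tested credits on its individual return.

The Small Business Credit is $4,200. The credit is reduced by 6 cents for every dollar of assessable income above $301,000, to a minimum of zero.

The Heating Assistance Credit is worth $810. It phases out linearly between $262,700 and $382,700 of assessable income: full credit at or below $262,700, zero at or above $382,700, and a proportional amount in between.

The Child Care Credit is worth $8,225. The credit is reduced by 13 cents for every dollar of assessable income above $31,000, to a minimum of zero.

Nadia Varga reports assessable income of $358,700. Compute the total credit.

$900

Small Business Credit: 6% of the $57,700 excess over $301,000 is $3,462; credit = $4,200 − $3,462 = $738.
Heating Assistance Credit: $358,700 is $96,000 into a $120,000 phase-out range, leaving 24,000/120,000 of the credit: $810 × 24,000/120,000 = $162.
Child Care Credit: 13% of the $327,700 excess over $31,000 is $42,601 ≥ base, so the credit is $0.
Total: $738 + $162 + $0 = $900.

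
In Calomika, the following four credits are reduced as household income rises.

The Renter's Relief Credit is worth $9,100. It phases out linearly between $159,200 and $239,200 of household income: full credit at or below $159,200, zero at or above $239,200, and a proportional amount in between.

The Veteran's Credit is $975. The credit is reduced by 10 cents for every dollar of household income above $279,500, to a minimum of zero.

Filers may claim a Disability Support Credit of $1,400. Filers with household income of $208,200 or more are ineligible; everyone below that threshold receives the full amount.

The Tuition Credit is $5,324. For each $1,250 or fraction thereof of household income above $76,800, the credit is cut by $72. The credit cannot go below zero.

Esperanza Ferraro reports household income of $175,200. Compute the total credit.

Renter's Relief Credit: $175,200 is $16,000 into a $80,000 phase-out range, leaving 64,000/80,000 of the credit: $9,100 × 64,000/80,000 = $7,280.
Veteran's Credit: $175,200 is at or below the $279,500 threshold, so the full $975 applies.
Disability Support Credit: $175,200 is below the $208,200 cutoff, so the full $1,400 applies.
Tuition Credit: income exceeds $76,800 by $98,400 → 79 increments × $72 = $5,688 ≥ base, so the credit is $0.
Total: $7,280 + $975 + $1,400 + $0 = $9,655.

$9,655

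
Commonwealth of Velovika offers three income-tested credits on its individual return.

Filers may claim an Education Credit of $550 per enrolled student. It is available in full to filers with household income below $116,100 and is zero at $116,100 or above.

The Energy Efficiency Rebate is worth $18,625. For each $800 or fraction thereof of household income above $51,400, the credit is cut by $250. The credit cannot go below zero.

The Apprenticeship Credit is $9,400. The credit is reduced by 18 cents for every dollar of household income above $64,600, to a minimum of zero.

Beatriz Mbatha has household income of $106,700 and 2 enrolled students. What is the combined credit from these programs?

$4,047

Education Credit: base = 2 × $550 = $1,100. $106,700 is below the $116,100 cutoff, so the full $1,100 applies.
Energy Efficiency Rebate: income exceeds $51,400 by $55,300, which is 70 full-or-partial $800 increments; reduction = 70 × $250 = $17,500, leaving $1,125.
Apprenticeship Credit: 18% of the $42,100 excess over $64,600 is $7,578; credit = $9,400 − $7,578 = $1,822.
Total: $1,100 + $1,125 + $1,822 = $4,047.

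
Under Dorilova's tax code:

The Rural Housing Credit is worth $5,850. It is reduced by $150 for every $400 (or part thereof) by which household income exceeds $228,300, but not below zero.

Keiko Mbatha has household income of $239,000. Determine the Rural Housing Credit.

$1,800

Rural Housing Credit: income exceeds $228,300 by $10,700, which is 27 full-or-partial $400 increments; reduction = 27 × $150 = $4,050, leaving $1,800.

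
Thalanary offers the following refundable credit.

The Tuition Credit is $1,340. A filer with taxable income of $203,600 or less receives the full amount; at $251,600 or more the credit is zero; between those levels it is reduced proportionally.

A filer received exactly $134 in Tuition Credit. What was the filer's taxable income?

$134 is 134/1,340 of the full $1,340, so 1,206/1,340 of the $48,000 range has been used: income = $203,600 + $48,000 × 1,206/1,340 = $246,800.

$246,800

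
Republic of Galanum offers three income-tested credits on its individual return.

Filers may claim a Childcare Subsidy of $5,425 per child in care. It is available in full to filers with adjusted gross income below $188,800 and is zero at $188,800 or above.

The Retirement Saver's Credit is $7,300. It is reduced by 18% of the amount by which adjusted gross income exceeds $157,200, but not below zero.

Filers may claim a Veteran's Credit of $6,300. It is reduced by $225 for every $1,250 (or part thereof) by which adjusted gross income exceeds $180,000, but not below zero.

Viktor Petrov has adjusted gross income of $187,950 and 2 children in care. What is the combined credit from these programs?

$17,340

Childcare Subsidy: base = 2 × $5,425 = $10,850. $187,950 is below the $188,800 cutoff, so the full $10,850 applies.
Retirement Saver's Credit: 18% of the $30,750 excess over $157,200 is $5,535; credit = $7,300 − $5,535 = $1,765.
Veteran's Credit: income exceeds $180,000 by $7,950, which is 7 full-or-partial $1,250 increments; reduction = 7 × $225 = $1,575, leaving $4,725.
Total: $10,850 + $1,765 + $4,725 = $17,340.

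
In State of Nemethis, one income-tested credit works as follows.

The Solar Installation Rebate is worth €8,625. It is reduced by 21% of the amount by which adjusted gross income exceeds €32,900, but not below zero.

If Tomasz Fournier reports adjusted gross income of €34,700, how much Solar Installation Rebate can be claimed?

€8,247

Solar Installation Rebate: 21% of the €1,800 excess over €32,900 is €378; credit = €8,625 − €378 = €8,247.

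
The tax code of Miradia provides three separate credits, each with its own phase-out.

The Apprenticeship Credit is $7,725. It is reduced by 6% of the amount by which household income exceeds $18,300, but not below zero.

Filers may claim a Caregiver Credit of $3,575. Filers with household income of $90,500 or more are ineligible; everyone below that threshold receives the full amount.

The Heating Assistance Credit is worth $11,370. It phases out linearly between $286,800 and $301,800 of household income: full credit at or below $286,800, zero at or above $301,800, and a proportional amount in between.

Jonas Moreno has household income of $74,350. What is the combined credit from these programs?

Apprenticeship Credit: 6% of the $56,050 excess over $18,300 is $3,363; credit = $7,725 − $3,363 = $4,362.
Caregiver Credit: $74,350 is below the $90,500 cutoff, so the full $3,575 applies.
Heating Assistance Credit: $74,350 is at or below the $286,800 threshold, so the full $11,370 applies.
Total: $4,362 + $3,575 + $11,370 = $19,307.

$19,307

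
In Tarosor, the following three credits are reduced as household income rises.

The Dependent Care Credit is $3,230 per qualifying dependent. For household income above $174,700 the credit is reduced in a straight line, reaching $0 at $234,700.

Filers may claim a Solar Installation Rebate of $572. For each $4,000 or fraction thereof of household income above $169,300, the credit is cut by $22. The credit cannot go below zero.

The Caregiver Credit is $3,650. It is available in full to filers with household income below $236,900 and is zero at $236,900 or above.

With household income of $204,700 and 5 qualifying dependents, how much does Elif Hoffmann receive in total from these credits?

$12,099

Dependent Care Credit: base = 5 × $3,230 = $16,150. $204,700 is $30,000 into a $60,000 phase-out range, leaving 30,000/60,000 of the credit: $16,150 × 30,000/60,000 = $8,075.
Solar Installation Rebate: income exceeds $169,300 by $35,400, which is 9 full-or-partial $4,000 increments; reduction = 9 × $22 = $198, leaving $374.
Caregiver Credit: $204,700 is below the $236,900 cutoff, so the full $3,650 applies.
Total: $8,075 + $374 + $3,650 = $12,099.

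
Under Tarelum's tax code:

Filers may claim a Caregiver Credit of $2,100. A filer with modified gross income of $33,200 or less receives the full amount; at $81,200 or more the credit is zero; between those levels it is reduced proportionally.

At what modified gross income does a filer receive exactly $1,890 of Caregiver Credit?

$1,890 is 1,890/2,100 of the full $2,100, so 210/2,100 of the $48,000 range has been used: income = $33,200 + $48,000 × 210/2,100 = $38,000.

$38,000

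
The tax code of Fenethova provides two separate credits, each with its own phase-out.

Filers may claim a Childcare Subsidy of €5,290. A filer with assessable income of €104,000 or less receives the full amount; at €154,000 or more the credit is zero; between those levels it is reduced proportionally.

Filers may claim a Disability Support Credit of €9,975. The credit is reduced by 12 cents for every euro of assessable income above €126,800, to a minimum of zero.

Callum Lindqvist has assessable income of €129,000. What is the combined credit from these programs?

Childcare Subsidy: €129,000 is €25,000 into a €50,000 phase-out range, leaving 25,000/50,000 of the credit: €5,290 × 25,000/50,000 = €2,645.
Disability Support Credit: 12% of the €2,200 excess over €126,800 is €264; credit = €9,975 − €264 = €9,711.
Total: €2,645 + €9,711 = €12,356.

€12,356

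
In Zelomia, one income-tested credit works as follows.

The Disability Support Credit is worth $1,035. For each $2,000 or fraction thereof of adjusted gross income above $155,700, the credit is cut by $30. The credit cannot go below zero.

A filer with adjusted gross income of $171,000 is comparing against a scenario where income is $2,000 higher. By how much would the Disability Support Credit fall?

$30

At $171,000 — income exceeds $155,700 by $15,300, which is 8 full-or-partial $2,000 increments; reduction = 8 × $30 = $240, leaving $795.
At $173,000 — income exceeds $155,700 by $17,300, which is 9 full-or-partial $2,000 increments; reduction = 9 × $30 = $270, leaving $765.
Lost: $795 − $765 = $30.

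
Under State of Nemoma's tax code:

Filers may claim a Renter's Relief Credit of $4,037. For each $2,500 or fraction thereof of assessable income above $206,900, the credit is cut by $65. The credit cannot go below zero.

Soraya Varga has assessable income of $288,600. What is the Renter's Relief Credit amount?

$1,892

Renter's Relief Credit: income exceeds $206,900 by $81,700, which is 33 full-or-partial $2,500 increments; reduction = 33 × $65 = $2,145, leaving $1,892.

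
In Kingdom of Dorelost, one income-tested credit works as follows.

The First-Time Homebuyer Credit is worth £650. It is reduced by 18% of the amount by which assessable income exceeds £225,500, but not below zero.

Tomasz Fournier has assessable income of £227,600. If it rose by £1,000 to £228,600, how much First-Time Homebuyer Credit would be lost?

£180

At £227,600 — 18% of the £2,100 excess over £225,500 is £378; credit = £650 − £378 = £272.
At £228,600 — 18% of the £3,100 excess over £225,500 is £558; credit = £650 − £558 = £92.
Lost: £272 − £92 = £180.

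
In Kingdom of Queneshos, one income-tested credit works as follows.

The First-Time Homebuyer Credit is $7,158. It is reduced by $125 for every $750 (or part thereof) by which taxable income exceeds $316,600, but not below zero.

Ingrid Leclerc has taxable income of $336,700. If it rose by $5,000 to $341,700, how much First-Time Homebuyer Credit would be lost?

$875

At $336,700 — income exceeds $316,600 by $20,100, which is 27 full-or-partial $750 increments; reduction = 27 × $125 = $3,375, leaving $3,783.
At $341,700 — income exceeds $316,600 by $25,100, which is 34 full-or-partial $750 increments; reduction = 34 × $125 = $4,250, leaving $2,908.
Lost: $3,783 − $2,908 = $875.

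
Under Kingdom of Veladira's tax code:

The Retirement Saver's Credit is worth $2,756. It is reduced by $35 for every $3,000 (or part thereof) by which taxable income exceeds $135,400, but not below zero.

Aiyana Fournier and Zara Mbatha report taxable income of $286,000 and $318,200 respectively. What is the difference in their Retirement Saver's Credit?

Aiyana ($286,000): Retirement Saver's Credit: income exceeds $135,400 by $150,600, which is 51 full-or-partial $3,000 increments; reduction = 51 × $35 = $1,785, leaving $971.
Zara ($318,200): Retirement Saver's Credit: income exceeds $135,400 by $182,800, which is 61 full-or-partial $3,000 increments; reduction = 61 × $35 = $2,135, leaving $621.
Difference: |$971 − $621| = $350.

$350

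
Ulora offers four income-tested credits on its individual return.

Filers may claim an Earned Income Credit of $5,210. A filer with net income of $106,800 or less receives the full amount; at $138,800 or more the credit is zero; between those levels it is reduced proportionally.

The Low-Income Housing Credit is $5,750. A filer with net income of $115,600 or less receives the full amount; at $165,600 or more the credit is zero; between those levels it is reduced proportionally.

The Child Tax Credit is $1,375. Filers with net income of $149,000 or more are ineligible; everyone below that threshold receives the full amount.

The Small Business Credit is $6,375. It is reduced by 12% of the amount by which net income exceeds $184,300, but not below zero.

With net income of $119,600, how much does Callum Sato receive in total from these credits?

$16,166

Earned Income Credit: $119,600 is $12,800 into a $32,000 phase-out range, leaving 19,200/32,000 of the credit: $5,210 × 19,200/32,000 = $3,126.
Low-Income Housing Credit: $119,600 is $4,000 into a $50,000 phase-out range, leaving 46,000/50,000 of the credit: $5,750 × 46,000/50,000 = $5,290.
Child Tax Credit: $119,600 is below the $149,000 cutoff, so the full $1,375 applies.
Small Business Credit: $119,600 is at or below the $184,300 threshold, so the full $6,375 applies.
Total: $3,126 + $5,290 + $1,375 + $6,375 = $16,166.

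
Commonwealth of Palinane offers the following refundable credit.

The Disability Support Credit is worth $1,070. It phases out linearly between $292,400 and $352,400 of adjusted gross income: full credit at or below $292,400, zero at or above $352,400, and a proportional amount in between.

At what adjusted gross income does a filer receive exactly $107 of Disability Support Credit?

$346,400

$107 is 107/1,070 of the full $1,070, so 963/1,070 of the $60,000 range has been used: income = $292,400 + $60,000 × 963/1,070 = $346,400.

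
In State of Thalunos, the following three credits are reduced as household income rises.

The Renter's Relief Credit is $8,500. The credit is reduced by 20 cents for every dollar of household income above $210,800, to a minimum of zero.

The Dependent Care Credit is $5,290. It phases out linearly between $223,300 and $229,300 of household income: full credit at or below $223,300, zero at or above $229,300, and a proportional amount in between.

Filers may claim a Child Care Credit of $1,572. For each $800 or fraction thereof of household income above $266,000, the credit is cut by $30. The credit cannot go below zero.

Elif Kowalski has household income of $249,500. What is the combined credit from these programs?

Renter's Relief Credit: 20% of the $38,700 excess over $210,800 is $7,740; credit = $8,500 − $7,740 = $760.
Dependent Care Credit: $249,500 is at or above $229,300, so the credit is $0.
Child Care Credit: $249,500 is at or below the $266,000 threshold, so the full $1,572 applies.
Total: $760 + $0 + $1,572 = $2,332.

$2,332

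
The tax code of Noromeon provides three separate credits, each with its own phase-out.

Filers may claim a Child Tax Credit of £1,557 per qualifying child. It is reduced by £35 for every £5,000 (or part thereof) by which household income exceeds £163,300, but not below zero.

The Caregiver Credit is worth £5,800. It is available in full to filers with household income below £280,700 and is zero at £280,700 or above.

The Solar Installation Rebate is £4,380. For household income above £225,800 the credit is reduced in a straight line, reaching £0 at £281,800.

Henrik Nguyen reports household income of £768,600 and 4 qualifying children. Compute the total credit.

Child Tax Credit: base = 4 × £1,557 = £6,228. income exceeds £163,300 by £605,300, which is 122 full-or-partial £5,000 increments; reduction = 122 × £35 = £4,270, leaving £1,958.
Caregiver Credit: £768,600 meets or exceeds the £280,700 cutoff, so the credit is £0.
Solar Installation Rebate: £768,600 is at or above £281,800, so the credit is £0.
Total: £1,958 + £0 + £0 = £1,958.

£1,958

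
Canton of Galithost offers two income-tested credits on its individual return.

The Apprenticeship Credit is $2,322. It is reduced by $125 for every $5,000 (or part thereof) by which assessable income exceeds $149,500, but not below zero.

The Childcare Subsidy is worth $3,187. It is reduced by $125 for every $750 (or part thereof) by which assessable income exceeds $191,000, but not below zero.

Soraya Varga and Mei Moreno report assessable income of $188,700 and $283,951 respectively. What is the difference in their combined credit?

Soraya ($188,700): Apprenticeship Credit: income exceeds $149,500 by $39,200, which is 8 full-or-partial $5,000 increments; reduction = 8 × $125 = $1,000, leaving $1,322. Childcare Subsidy: $188,700 is at or below the $191,000 threshold, so the full $3,187 applies. total $1,322 + $3,187 = $4,509
Mei ($283,951): Apprenticeship Credit: income exceeds $149,500 by $134,451 → 27 increments × $125 = $3,375 ≥ base, so the credit is $0. Childcare Subsidy: income exceeds $191,000 by $92,951 → 124 increments × $125 = $15,500 ≥ base, so the credit is $0. total $0 + $0 = $0
Difference: |$4,509 − $0| = $4,509.

$4,509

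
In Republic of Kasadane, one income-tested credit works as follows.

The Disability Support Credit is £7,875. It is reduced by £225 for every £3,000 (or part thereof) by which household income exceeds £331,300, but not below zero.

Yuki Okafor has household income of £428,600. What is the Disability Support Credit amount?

Disability Support Credit: income exceeds £331,300 by £97,300, which is 33 full-or-partial £3,000 increments; reduction = 33 × £225 = £7,425, leaving £450.

£450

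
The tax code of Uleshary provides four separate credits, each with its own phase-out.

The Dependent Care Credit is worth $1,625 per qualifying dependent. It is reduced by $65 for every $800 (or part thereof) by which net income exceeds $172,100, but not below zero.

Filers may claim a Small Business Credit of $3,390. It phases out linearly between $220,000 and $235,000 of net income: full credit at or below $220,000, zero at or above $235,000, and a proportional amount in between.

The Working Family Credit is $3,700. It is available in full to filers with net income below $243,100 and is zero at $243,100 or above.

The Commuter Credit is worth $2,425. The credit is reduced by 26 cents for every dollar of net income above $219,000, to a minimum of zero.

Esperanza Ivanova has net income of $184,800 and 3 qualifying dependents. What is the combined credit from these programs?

$13,350

Dependent Care Credit: base = 3 × $1,625 = $4,875. income exceeds $172,100 by $12,700, which is 16 full-or-partial $800 increments; reduction = 16 × $65 = $1,040, leaving $3,835.
Small Business Credit: $184,800 is at or below the $220,000 threshold, so the full $3,390 applies.
Working Family Credit: $184,800 is below the $243,100 cutoff, so the full $3,700 applies.
Commuter Credit: $184,800 is at or below the $219,000 threshold, so the full $2,425 applies.
Total: $3,835 + $3,390 + $3,700 + $2,425 = $13,350.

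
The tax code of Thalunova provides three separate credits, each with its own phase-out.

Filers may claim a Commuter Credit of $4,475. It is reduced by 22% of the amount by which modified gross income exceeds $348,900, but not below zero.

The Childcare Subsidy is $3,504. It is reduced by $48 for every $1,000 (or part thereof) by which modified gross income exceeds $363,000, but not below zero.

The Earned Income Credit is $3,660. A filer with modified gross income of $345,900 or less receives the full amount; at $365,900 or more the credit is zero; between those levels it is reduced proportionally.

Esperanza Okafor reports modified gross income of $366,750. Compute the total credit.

Commuter Credit: 22% of the $17,850 excess over $348,900 is $3,927; credit = $4,475 − $3,927 = $548.
Childcare Subsidy: income exceeds $363,000 by $3,750, which is 4 full-or-partial $1,000 increments; reduction = 4 × $48 = $192, leaving $3,312.
Earned Income Credit: $366,750 is at or above $365,900, so the credit is $0.
Total: $548 + $3,312 + $0 = $3,860.

$3,860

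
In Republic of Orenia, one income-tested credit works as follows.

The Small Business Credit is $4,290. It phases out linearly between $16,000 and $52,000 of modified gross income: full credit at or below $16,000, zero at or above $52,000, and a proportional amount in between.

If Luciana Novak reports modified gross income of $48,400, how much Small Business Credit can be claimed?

$429

Small Business Credit: $48,400 is $32,400 into a $36,000 phase-out range, leaving 3,600/36,000 of the credit: $4,290 × 3,600/36,000 = $429.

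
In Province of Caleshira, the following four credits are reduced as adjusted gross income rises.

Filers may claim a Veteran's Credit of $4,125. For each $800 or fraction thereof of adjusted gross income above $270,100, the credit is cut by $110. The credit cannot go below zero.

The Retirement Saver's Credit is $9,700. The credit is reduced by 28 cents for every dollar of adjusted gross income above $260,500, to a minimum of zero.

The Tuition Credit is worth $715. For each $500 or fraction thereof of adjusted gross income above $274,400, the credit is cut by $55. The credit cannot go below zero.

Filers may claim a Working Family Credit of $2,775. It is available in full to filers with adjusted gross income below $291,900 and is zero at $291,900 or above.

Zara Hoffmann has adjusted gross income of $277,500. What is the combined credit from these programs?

$11,070

Veteran's Credit: income exceeds $270,100 by $7,400, which is 10 full-or-partial $800 increments; reduction = 10 × $110 = $1,100, leaving $3,025.
Retirement Saver's Credit: 28% of the $17,000 excess over $260,500 is $4,760; credit = $9,700 − $4,760 = $4,940.
Tuition Credit: income exceeds $274,400 by $3,100, which is 7 full-or-partial $500 increments; reduction = 7 × $55 = $385, leaving $330.
Working Family Credit: $277,500 is below the $291,900 cutoff, so the full $2,775 applies.
Total: $3,025 + $4,940 + $330 + $2,775 = $11,070.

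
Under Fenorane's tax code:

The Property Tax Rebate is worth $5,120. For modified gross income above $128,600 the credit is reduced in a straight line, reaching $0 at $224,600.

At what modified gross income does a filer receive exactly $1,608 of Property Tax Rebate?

$194,450

$1,608 is 1,608/5,120 of the full $5,120, so 3,512/5,120 of the $96,000 range has been used: income = $128,600 + $96,000 × 3,512/5,120 = $194,450.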